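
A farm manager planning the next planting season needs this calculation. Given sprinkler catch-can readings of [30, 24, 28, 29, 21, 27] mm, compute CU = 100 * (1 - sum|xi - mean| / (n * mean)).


xbar = 159 / 6 = 26.500
sum|xi - xbar| = 16
CU = 100 * (1 - 16 / (6 * 26.500))
   = 100 * (1 - 0.1006)
   = 89.94%


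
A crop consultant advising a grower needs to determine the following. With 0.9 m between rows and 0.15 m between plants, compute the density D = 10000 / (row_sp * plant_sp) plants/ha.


D = 10000 / (row_sp * plant_sp)
  = 10000 / (0.9 * 0.15)
  = 10000 / 0.1350
  = 74074.07 plants/ha


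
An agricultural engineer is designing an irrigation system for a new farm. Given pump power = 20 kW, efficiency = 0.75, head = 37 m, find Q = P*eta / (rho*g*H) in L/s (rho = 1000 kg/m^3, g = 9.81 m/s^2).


Q = (P * 1000 * eta) / (rho * g * H)
  = (20 * 1000 * 0.75) / (1000 * 9.81 * 37)
  = 15000 / 362970
  = 0.04133 m^3/s = 41.33 L/s


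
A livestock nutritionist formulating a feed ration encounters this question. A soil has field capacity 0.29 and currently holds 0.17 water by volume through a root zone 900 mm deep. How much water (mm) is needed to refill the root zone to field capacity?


SMD = (FC - theta) * D
    = (0.29 - 0.17) * 900
    = 0.120 * 900
    = 108 mm


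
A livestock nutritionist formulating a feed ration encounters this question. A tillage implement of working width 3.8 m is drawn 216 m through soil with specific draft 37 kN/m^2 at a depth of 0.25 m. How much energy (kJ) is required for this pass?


E = k * d * w * L
  = 37 * 0.25 * 3.8 * 216
  = 7592.40 kJ


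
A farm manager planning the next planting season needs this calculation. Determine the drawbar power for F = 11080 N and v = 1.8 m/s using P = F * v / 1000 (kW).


P = F * v / 1000
  = 11080 * 1.8 / 1000
  = 19944 / 1000
  = 19.94 kW


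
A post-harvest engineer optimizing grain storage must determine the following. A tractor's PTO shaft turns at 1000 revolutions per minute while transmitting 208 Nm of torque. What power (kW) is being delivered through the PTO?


P = 2*pi*n*T / 60000
  = 2*pi * 1000 * 208 / 60000
  = 1306902.54 / 60000
  = 21.78 kW


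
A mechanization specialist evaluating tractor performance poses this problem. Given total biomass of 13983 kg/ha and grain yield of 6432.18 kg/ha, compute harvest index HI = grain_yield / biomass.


HI = grain_yield / biomass
   = 6432.18 / 13983
   = 0.46


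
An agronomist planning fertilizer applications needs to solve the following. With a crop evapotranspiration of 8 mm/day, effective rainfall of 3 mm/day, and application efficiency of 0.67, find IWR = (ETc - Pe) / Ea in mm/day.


IWR = (ETc - Pe) / Ea
    = (8 - 3) / 0.67
    = 5 / 0.67
    = 7.46 mm/day


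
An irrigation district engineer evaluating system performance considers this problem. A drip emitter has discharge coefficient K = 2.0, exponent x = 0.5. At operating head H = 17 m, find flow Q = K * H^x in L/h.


Q = K * H^x
  = 2.0 * 17^0.5
  = 2.0 * 4.1231
  = 8.25 L/h


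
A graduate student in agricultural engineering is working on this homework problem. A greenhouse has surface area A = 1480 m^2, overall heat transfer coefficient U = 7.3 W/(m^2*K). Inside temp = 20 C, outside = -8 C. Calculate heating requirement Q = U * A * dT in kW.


dT = 20 - (-8) = 28 K
Q = U * A * dT
  = 7.3 * 1480 * 28
  = 302512 W = 302.51 kW


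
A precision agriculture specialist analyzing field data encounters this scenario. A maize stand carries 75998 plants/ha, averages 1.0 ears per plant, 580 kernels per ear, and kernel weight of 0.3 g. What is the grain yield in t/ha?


Y = density * ears * kernels * kw
  = 75998 * 1.0 * 580 * 0.3 g/ha
  = 13223652 g/ha
  = 13223.65 kg/ha = 13.22 t/ha


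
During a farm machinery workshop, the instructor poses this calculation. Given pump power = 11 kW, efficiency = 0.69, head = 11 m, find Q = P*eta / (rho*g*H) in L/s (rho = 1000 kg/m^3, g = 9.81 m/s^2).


Q = (P * 1000 * eta) / (rho * g * H)
  = (11 * 1000 * 0.69) / (1000 * 9.81 * 11)
  = 7590 / 107910
  = 0.07034 m^3/s = 70.34 L/s


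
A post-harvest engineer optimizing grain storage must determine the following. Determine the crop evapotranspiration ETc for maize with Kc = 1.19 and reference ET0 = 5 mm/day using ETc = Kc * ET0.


ETc = Kc * ET0
    = 1.19 * 5
    = 5.95 mm/day


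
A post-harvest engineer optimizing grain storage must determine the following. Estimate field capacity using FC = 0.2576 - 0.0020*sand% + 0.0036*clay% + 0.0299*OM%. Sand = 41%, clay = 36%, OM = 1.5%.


FC = 0.2576 - 0.0020*41 + 0.0036*36 + 0.0299*1.5
   = 0.2576 - 0.0820 + 0.1296 + 0.0449
   = 0.3501


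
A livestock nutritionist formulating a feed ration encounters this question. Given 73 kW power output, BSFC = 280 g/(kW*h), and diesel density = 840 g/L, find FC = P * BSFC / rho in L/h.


FC = P * BSFC / rho_fuel
   = 73 * 280 / 840
   = 20440 / 840
   = 24.33 L/h


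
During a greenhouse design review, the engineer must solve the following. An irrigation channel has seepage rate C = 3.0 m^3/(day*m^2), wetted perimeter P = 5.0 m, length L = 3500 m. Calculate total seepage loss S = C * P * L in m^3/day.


S = C * P * L
  = 3.0 * 5.0 * 3500
  = 52500 m^3/day


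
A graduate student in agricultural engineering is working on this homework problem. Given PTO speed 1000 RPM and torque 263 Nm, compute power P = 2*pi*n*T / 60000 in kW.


P = 2*pi*n*T / 60000
  = 2*pi * 1000 * 263 / 60000
  = 1652477.74 / 60000
  = 27.54 kW


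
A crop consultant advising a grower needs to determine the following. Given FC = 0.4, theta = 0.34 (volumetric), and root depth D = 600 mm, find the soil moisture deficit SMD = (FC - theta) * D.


SMD = (FC - theta) * D
    = (0.4 - 0.34) * 600
    = 0.060 * 600
    = 36 mm


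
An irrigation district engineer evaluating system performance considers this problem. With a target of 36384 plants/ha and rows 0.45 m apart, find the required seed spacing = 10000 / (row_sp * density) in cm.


spacing = 10000 / (row_sp * density)
        = 10000 / (0.45 * 36384)
        = 10000 / 16372.80
        = 0.61077 m = 61.08 cm


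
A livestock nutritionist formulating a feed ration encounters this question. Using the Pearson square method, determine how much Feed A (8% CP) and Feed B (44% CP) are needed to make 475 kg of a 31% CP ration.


parts_A = CP_b - target = 44 - 31 = 13
parts_B = target - CP_a = 31 - 8 = 23
total_parts = 13 + 23 = 36
Feed A = 475 * 13 / 36 = 171.53 kg
Feed B = 475 * 23 / 36 = 303.47 kg

171.53 kg


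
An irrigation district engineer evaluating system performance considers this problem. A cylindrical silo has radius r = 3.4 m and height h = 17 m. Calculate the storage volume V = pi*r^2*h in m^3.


V = pi * r^2 * h
  = pi * 3.4^2 * 17
  = pi * 11.56 * 17
  = 617.39 m^3


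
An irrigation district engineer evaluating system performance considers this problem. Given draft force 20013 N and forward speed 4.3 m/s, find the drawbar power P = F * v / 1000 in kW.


P = F * v / 1000
  = 20013 * 4.3 / 1000
  = 86055.90 / 1000
  = 86.06 kW


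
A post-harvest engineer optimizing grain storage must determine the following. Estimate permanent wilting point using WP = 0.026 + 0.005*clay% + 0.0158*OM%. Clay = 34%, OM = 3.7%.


WP = 0.026 + 0.005*34 + 0.0158*3.7
   = 0.026 + 0.1700 + 0.0585
   = 0.2545


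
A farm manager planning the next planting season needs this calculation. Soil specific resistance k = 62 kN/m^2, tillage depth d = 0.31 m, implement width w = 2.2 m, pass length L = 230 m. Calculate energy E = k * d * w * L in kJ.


E = k * d * w * L
  = 62 * 0.31 * 2.2 * 230
  = 9725.32 kJ


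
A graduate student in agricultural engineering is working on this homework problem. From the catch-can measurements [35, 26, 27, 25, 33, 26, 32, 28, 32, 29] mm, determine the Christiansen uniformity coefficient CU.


xbar = 293 / 10 = 29.300
sum|xi - xbar| = 29.600
CU = 100 * (1 - 29.600 / (10 * 29.300))
   = 100 * (1 - 0.1010)
   = 89.90%


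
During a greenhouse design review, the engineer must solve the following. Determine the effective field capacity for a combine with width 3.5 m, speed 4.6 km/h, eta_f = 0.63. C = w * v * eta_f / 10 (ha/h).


C = w * v * eta_f / 10
  = 3.5 * 4.6 * 0.63 / 10
  = 10.14 / 10
  = 1.01 ha/h


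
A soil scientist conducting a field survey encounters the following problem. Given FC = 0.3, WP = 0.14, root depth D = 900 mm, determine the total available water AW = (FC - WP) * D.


AW = (FC - WP) * D
   = (0.3 - 0.14) * 900
   = 0.16 * 900
   = 144 mm


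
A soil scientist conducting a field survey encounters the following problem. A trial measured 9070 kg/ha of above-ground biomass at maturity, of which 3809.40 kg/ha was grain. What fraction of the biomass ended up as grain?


HI = grain_yield / biomass
   = 3809.40 / 9070
   = 0.42


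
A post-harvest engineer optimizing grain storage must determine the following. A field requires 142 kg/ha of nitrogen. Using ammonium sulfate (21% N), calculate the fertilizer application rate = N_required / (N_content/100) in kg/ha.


Rate = N_required / (N_content / 100)
     = 142 / (21 / 100)
     = 142 / 0.21
     = 676.19 kg/ha


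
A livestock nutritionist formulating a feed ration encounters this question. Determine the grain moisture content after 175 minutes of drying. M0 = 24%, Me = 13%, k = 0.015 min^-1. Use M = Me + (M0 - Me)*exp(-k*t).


M = Me + (M0 - Me) * e^(-k*t)
  = 13 + (24 - 13) * e^(-0.015*175)
  = 13 + 11 * e^(-2.625)
  = 13 + 11 * 0.07244
  = 13 + 0.7968
  = 13.80%


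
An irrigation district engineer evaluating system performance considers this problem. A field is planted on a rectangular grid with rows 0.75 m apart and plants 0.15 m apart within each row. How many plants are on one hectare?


D = 10000 / (row_sp * plant_sp)
  = 10000 / (0.75 * 0.15)
  = 10000 / 0.1125
  = 88888.89 plants/ha


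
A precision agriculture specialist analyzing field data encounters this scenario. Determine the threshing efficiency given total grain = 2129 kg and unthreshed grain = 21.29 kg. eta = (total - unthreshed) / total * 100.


eta = (total - unthreshed) / total * 100
    = (2129 - 21.29) / 2129 * 100
    = 2107.71 / 2129 * 100
    = 99%


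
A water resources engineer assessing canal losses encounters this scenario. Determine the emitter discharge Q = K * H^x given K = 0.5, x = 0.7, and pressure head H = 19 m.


Q = K * H^x
  = 0.5 * 19^0.7
  = 0.5 * 7.8547
  = 3.93 L/h


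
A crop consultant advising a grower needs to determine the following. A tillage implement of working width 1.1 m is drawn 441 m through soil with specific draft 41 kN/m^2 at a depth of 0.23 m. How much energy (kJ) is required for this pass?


E = k * d * w * L
  = 41 * 0.23 * 1.1 * 441
  = 4574.49 kJ


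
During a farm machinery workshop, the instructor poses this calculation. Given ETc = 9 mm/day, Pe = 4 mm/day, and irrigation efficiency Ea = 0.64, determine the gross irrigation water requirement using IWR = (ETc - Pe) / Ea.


IWR = (ETc - Pe) / Ea
    = (9 - 4) / 0.64
    = 5 / 0.64
    = 7.81 mm/day


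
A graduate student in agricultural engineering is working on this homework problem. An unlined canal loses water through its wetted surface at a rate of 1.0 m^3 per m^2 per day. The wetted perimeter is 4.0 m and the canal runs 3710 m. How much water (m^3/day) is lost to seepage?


S = C * P * L
  = 1.0 * 4.0 * 3710
  = 14840 m^3/day


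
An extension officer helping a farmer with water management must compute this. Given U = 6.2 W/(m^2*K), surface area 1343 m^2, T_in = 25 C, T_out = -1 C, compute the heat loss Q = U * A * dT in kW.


dT = 25 - (-1) = 26 K
Q = U * A * dT
  = 6.2 * 1343 * 26
  = 216491.60 W = 216.49 kW


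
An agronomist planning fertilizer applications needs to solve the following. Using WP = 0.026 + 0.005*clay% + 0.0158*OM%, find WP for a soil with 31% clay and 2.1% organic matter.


WP = 0.026 + 0.005*31 + 0.0158*2.1
   = 0.026 + 0.1550 + 0.0332
   = 0.2142


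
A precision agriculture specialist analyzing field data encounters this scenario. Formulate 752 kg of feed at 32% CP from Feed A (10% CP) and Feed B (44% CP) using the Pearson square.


parts_A = CP_b - target = 44 - 32 = 12
parts_B = target - CP_a = 32 - 10 = 22
total_parts = 12 + 22 = 34
Feed A = 752 * 12 / 34 = 265.41 kg
Feed B = 752 * 22 / 34 = 486.59 kg

265.41 kg


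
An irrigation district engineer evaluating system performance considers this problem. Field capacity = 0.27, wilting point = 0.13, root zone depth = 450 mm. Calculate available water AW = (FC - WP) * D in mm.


AW = (FC - WP) * D
   = (0.27 - 0.13) * 450
   = 0.14 * 450
   = 63 mm


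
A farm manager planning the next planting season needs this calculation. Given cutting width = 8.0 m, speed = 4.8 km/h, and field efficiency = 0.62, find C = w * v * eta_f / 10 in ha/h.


C = w * v * eta_f / 10
  = 8.0 * 4.8 * 0.62 / 10
  = 23.81 / 10
  = 2.38 ha/h


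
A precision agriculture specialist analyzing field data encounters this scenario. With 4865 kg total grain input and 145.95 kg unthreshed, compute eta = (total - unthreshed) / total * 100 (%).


eta = (total - unthreshed) / total * 100
    = (4865 - 145.95) / 4865 * 100
    = 4719.05 / 4865 * 100
    = 97%


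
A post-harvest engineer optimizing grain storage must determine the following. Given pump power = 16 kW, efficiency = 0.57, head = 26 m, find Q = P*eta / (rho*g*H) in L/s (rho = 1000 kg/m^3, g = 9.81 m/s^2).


Q = (P * 1000 * eta) / (rho * g * H)
  = (16 * 1000 * 0.57) / (1000 * 9.81 * 26)
  = 9120 / 255060
  = 0.03576 m^3/s = 35.76 L/s


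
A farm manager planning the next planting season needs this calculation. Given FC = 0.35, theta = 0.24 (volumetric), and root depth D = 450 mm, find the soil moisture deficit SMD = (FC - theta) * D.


SMD = (FC - theta) * D
    = (0.35 - 0.24) * 450
    = 0.110 * 450
    = 49.50 mm


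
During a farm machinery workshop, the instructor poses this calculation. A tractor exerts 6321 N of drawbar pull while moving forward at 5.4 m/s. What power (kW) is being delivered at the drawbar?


P = F * v / 1000
  = 6321 * 5.4 / 1000
  = 34133.40 / 1000
  = 34.13 kW


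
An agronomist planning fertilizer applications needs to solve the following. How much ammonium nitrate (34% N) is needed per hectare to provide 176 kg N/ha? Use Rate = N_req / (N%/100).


Rate = N_required / (N_content / 100)
     = 176 / (34 / 100)
     = 176 / 0.34
     = 517.65 kg/ha


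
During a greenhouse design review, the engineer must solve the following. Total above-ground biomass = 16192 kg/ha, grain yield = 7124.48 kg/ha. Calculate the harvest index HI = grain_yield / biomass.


HI = grain_yield / biomass
   = 7124.48 / 16192
   = 0.44


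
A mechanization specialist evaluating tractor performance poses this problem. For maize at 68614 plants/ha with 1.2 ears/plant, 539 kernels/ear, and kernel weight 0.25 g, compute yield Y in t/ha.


Y = density * ears * kernels * kw
  = 68614 * 1.2 * 539 * 0.25 g/ha
  = 11094883.80 g/ha
  = 11094.88 kg/ha = 11.09 t/ha


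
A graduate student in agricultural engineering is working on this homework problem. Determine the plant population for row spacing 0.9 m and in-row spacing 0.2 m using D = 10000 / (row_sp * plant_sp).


D = 10000 / (row_sp * plant_sp)
  = 10000 / (0.9 * 0.2)
  = 10000 / 0.1800
  = 55555.56 plants/ha


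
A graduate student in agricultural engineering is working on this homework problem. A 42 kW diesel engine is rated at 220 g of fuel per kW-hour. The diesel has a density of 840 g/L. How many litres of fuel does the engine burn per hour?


FC = P * BSFC / rho_fuel
   = 42 * 220 / 840
   = 9240 / 840
   = 11 L/h


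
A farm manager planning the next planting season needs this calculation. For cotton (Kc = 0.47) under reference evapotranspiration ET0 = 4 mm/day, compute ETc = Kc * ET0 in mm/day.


ETc = Kc * ET0
    = 0.47 * 4
    = 1.88 mm/day


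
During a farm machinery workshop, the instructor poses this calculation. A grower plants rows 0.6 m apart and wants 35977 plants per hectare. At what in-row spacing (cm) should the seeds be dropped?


spacing = 10000 / (row_sp * density)
        = 10000 / (0.6 * 35977)
        = 10000 / 21586.20
        = 0.46326 m = 46.33 cm


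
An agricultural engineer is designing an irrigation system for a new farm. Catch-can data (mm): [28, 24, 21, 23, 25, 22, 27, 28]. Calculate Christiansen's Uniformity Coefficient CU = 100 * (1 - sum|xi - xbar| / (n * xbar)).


xbar = 198 / 8 = 24.750
sum|xi - xbar| = 18
CU = 100 * (1 - 18 / (8 * 24.750))
   = 100 * (1 - 0.0909)
   = 90.91%


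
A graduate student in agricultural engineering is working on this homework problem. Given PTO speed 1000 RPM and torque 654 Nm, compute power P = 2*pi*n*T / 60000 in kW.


P = 2*pi*n*T / 60000
  = 2*pi * 1000 * 654 / 60000
  = 4109203.19 / 60000
  = 68.49 kW


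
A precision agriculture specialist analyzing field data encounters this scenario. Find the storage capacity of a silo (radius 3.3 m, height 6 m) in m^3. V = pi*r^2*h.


V = pi * r^2 * h
  = pi * 3.3^2 * 6
  = pi * 10.89 * 6
  = 205.27 m^3


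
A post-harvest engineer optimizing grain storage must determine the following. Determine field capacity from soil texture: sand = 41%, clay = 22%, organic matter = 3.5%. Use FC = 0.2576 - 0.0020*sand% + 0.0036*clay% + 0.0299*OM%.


FC = 0.2576 - 0.0020*41 + 0.0036*22 + 0.0299*3.5
   = 0.2576 - 0.0820 + 0.0792 + 0.1047
   = 0.3595


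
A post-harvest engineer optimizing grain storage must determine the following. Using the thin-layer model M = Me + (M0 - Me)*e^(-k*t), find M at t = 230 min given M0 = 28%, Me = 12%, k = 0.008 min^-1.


M = Me + (M0 - Me) * e^(-k*t)
  = 12 + (28 - 12) * e^(-0.008*230)
  = 12 + 16 * e^(-1.840)
  = 12 + 16 * 0.15882
  = 12 + 2.5411
  = 14.54%


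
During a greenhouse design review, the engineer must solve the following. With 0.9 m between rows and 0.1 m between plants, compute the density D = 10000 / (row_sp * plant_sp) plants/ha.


D = 10000 / (row_sp * plant_sp)
  = 10000 / (0.9 * 0.1)
  = 10000 / 0.0900
  = 111111.11 plants/ha


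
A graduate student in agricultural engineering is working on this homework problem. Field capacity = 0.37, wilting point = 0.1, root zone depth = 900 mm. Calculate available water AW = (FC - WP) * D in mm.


AW = (FC - WP) * D
   = (0.37 - 0.1) * 900
   = 0.27 * 900
   = 243 mm


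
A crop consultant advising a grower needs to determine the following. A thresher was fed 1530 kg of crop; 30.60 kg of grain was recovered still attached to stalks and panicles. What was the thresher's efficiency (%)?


eta = (total - unthreshed) / total * 100
    = (1530 - 30.60) / 1530 * 100
    = 1499.40 / 1530 * 100
    = 98%


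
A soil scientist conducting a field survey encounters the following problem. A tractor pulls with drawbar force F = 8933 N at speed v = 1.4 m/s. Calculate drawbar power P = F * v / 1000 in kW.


P = F * v / 1000
  = 8933 * 1.4 / 1000
  = 12506.20 / 1000
  = 12.51 kW


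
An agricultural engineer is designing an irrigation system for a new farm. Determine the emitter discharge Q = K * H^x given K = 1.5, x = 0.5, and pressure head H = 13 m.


Q = K * H^x
  = 1.5 * 13^0.5
  = 1.5 * 3.6056
  = 5.41 L/h


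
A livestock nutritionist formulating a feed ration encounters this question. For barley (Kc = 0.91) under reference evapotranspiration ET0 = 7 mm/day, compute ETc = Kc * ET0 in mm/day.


ETc = Kc * ET0
    = 0.91 * 7
    = 6.37 mm/day


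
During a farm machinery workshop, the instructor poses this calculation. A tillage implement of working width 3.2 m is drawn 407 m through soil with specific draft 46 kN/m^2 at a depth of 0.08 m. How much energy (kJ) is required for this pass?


E = k * d * w * L
  = 46 * 0.08 * 3.2 * 407
  = 4792.83 kJ


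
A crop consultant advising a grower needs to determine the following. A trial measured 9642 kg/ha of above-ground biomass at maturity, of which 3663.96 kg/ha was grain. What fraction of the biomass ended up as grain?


HI = grain_yield / biomass
   = 3663.96 / 9642
   = 0.38


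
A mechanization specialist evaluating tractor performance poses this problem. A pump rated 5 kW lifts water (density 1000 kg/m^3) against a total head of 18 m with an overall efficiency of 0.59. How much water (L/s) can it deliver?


Q = (P * 1000 * eta) / (rho * g * H)
  = (5 * 1000 * 0.59) / (1000 * 9.81 * 18)
  = 2950 / 176580
  = 0.01671 m^3/s = 16.71 L/s


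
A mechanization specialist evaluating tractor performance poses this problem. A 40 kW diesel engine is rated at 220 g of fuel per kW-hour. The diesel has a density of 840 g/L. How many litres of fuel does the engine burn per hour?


FC = P * BSFC / rho_fuel
   = 40 * 220 / 840
   = 8800 / 840
   = 10.48 L/h


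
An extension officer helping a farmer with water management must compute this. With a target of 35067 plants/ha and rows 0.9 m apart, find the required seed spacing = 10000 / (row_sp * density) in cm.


spacing = 10000 / (row_sp * density)
        = 10000 / (0.9 * 35067)
        = 10000 / 31560.30
        = 0.31685 m = 31.69 cm


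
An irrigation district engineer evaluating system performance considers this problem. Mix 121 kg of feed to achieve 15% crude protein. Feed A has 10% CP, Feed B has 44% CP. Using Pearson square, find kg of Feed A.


parts_A = CP_b - target = 44 - 15 = 29
parts_B = target - CP_a = 15 - 10 = 5
total_parts = 29 + 5 = 34
Feed A = 121 * 29 / 34 = 103.21 kg
Feed B = 121 * 5 / 34 = 17.79 kg

103.21 kg


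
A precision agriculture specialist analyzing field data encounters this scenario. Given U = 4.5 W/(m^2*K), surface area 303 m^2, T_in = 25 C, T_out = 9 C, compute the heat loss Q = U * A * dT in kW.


dT = 25 - (9) = 16 K
Q = U * A * dT
  = 4.5 * 303 * 16
  = 21816 W = 21.82 kW


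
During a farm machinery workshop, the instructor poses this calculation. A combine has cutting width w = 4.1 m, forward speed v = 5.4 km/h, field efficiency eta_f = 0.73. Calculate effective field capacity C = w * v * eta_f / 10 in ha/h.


C = w * v * eta_f / 10
  = 4.1 * 5.4 * 0.73 / 10
  = 16.16 / 10
  = 1.62 ha/h


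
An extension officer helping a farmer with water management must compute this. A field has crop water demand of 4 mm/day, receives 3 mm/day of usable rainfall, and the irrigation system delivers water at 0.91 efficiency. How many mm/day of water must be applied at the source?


IWR = (ETc - Pe) / Ea
    = (4 - 3) / 0.91
    = 1 / 0.91
    = 1.10 mm/day


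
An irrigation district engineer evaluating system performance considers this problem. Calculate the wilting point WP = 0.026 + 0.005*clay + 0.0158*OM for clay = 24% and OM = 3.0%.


WP = 0.026 + 0.005*24 + 0.0158*3.0
   = 0.026 + 0.1200 + 0.0474
   = 0.1934


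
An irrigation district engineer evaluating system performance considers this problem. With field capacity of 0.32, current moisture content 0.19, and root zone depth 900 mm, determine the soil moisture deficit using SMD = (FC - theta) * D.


SMD = (FC - theta) * D
    = (0.32 - 0.19) * 900
    = 0.130 * 900
    = 117 mm


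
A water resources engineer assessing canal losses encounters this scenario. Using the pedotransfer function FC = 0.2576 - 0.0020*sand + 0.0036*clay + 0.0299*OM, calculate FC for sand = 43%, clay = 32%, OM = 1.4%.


FC = 0.2576 - 0.0020*43 + 0.0036*32 + 0.0299*1.4
   = 0.2576 - 0.0860 + 0.1152 + 0.0419
   = 0.3287


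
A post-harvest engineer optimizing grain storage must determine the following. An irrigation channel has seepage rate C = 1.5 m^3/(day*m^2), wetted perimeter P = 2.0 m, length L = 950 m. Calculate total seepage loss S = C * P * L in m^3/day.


S = C * P * L
  = 1.5 * 2.0 * 950
  = 2850 m^3/day


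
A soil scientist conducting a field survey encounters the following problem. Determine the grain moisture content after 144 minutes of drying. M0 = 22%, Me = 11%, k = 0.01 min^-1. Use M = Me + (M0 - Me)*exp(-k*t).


M = Me + (M0 - Me) * e^(-k*t)
  = 11 + (22 - 11) * e^(-0.01*144)
  = 11 + 11 * e^(-1.440)
  = 11 + 11 * 0.23693
  = 11 + 2.6062
  = 13.61%


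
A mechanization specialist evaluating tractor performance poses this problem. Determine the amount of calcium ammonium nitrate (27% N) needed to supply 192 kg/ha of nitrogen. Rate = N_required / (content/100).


Rate = N_required / (N_content / 100)
     = 192 / (27 / 100)
     = 192 / 0.27
     = 711.11 kg/ha


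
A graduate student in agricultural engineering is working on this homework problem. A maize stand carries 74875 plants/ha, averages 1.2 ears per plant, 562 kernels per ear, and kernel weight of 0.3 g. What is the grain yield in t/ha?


Y = density * ears * kernels * kw
  = 74875 * 1.2 * 562 * 0.3 g/ha
  = 15148710 g/ha
  = 15148.71 kg/ha = 15.15 t/ha


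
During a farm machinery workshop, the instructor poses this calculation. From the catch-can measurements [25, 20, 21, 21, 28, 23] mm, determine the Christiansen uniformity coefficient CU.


xbar = 138 / 6 = 23
sum|xi - xbar| = 14
CU = 100 * (1 - 14 / (6 * 23))
   = 100 * (1 - 0.1014)
   = 89.86%


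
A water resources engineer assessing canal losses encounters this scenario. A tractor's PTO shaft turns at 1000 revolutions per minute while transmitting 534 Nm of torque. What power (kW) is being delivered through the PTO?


P = 2*pi*n*T / 60000
  = 2*pi * 1000 * 534 / 60000
  = 3355220.95 / 60000
  = 55.92 kW


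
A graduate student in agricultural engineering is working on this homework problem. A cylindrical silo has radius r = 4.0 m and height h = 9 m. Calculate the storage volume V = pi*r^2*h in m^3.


V = pi * r^2 * h
  = pi * 4.0^2 * 9
  = pi * 16 * 9
  = 452.39 m^3


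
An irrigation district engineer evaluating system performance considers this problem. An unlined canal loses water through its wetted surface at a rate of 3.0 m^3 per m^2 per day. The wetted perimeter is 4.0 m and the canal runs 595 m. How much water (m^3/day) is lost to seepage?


S = C * P * L
  = 3.0 * 4.0 * 595
  = 7140 m^3/day


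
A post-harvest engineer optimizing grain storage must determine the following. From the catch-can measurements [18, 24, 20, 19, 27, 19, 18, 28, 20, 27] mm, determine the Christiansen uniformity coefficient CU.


xbar = 220 / 10 = 22
sum|xi - xbar| = 36
CU = 100 * (1 - 36 / (10 * 22))
   = 100 * (1 - 0.1636)
   = 83.64%


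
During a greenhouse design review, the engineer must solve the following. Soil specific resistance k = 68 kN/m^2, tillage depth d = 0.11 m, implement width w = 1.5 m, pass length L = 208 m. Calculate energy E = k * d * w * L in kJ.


E = k * d * w * L
  = 68 * 0.11 * 1.5 * 208
  = 2333.76 kJ


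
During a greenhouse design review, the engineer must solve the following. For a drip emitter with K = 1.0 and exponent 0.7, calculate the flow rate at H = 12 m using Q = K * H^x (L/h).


Q = K * H^x
  = 1.0 * 12^0.7
  = 1.0 * 5.6941
  = 5.69 L/h


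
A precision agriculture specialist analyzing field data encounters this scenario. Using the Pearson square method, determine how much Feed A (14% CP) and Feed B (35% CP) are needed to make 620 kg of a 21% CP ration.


parts_A = CP_b - target = 35 - 21 = 14
parts_B = target - CP_a = 21 - 14 = 7
total_parts = 14 + 7 = 21
Feed A = 620 * 14 / 21 = 413.33 kg
Feed B = 620 * 7 / 21 = 206.67 kg

413.33 kg


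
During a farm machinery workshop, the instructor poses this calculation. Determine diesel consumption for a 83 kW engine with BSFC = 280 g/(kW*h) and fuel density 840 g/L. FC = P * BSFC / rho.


FC = P * BSFC / rho_fuel
   = 83 * 280 / 840
   = 23240 / 840
   = 27.67 L/h


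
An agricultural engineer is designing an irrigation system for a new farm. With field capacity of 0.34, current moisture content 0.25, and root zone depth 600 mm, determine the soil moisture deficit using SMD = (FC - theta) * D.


SMD = (FC - theta) * D
    = (0.34 - 0.25) * 600
    = 0.090 * 600
    = 54 mm


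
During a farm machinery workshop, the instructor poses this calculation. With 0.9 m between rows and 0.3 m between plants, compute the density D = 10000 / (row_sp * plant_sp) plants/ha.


D = 10000 / (row_sp * plant_sp)
  = 10000 / (0.9 * 0.3)
  = 10000 / 0.2700
  = 37037.04 plants/ha


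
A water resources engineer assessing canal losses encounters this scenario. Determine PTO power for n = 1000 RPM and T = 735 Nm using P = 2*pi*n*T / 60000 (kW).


P = 2*pi*n*T / 60000
  = 2*pi * 1000 * 735 / 60000
  = 4618141.20 / 60000
  = 76.97 kW


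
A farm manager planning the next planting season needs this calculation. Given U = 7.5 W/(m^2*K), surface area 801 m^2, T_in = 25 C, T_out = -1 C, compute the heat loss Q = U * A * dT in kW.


dT = 25 - (-1) = 26 K
Q = U * A * dT
  = 7.5 * 801 * 26
  = 156195 W = 156.20 kW


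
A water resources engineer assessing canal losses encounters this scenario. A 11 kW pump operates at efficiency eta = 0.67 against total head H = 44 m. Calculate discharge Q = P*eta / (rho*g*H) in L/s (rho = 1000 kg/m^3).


Q = (P * 1000 * eta) / (rho * g * H)
  = (11 * 1000 * 0.67) / (1000 * 9.81 * 44)
  = 7370 / 431640
  = 0.01707 m^3/s = 17.07 L/s


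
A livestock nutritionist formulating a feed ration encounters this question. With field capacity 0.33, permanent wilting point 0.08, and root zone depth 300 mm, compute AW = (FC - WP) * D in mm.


AW = (FC - WP) * D
   = (0.33 - 0.08) * 300
   = 0.25 * 300
   = 75 mm


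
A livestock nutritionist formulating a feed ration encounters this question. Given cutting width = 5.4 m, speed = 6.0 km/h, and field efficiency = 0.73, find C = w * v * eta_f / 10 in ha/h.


C = w * v * eta_f / 10
  = 5.4 * 6.0 * 0.73 / 10
  = 23.65 / 10
  = 2.37 ha/h


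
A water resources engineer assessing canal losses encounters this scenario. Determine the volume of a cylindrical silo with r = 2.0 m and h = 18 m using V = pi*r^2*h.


V = pi * r^2 * h
  = pi * 2.0^2 * 18
  = pi * 4 * 18
  = 226.19 m^3


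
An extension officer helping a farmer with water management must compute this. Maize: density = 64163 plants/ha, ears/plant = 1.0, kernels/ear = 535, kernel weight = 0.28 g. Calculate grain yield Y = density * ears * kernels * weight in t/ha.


Y = density * ears * kernels * kw
  = 64163 * 1.0 * 535 * 0.28 g/ha
  = 9611617.40 g/ha
  = 9611.62 kg/ha = 9.61 t/ha


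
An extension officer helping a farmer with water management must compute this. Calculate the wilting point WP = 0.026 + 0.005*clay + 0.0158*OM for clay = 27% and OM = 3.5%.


WP = 0.026 + 0.005*27 + 0.0158*3.5
   = 0.026 + 0.1350 + 0.0553
   = 0.2163


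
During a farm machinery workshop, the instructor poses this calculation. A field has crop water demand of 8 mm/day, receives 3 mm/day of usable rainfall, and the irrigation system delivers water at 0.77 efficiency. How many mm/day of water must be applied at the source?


IWR = (ETc - Pe) / Ea
    = (8 - 3) / 0.77
    = 5 / 0.77
    = 6.49 mm/day


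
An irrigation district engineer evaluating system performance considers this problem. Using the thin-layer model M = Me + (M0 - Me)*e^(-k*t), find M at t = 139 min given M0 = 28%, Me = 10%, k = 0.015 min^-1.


M = Me + (M0 - Me) * e^(-k*t)
  = 10 + (28 - 10) * e^(-0.015*139)
  = 10 + 18 * e^(-2.085)
  = 10 + 18 * 0.12431
  = 10 + 2.2375
  = 12.24%


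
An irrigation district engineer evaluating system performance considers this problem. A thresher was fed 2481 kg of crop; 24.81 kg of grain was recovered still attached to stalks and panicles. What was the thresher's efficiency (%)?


eta = (total - unthreshed) / total * 100
    = (2481 - 24.81) / 2481 * 100
    = 2456.19 / 2481 * 100
    = 99%


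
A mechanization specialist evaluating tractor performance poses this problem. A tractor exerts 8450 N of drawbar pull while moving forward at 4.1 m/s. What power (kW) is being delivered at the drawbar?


P = F * v / 1000
  = 8450 * 4.1 / 1000
  = 34645 / 1000
  = 34.65 kW


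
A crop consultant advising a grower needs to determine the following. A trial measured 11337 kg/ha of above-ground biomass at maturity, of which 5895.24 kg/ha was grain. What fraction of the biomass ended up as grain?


HI = grain_yield / biomass
   = 5895.24 / 11337
   = 0.52


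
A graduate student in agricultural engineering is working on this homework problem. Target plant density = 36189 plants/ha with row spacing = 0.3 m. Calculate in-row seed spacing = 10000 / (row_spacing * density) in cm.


spacing = 10000 / (row_sp * density)
        = 10000 / (0.3 * 36189)
        = 10000 / 10856.70
        = 0.92109 m = 92.11 cm


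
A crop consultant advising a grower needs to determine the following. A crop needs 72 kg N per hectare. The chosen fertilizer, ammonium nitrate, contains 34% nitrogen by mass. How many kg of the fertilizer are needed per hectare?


Rate = N_required / (N_content / 100)
     = 72 / (34 / 100)
     = 72 / 0.34
     = 211.76 kg/ha


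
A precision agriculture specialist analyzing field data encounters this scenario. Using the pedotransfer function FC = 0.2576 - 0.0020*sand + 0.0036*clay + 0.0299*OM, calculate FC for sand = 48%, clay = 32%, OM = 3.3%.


FC = 0.2576 - 0.0020*48 + 0.0036*32 + 0.0299*3.3
   = 0.2576 - 0.0960 + 0.1152 + 0.0987
   = 0.3755


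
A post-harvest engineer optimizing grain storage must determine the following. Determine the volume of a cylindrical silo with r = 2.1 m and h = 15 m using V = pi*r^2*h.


V = pi * r^2 * h
  = pi * 2.1^2 * 15
  = pi * 4.41 * 15
  = 207.82 m^3


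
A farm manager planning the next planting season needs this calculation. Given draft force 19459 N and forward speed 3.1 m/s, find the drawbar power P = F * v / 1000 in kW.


P = F * v / 1000
  = 19459 * 3.1 / 1000
  = 60322.90 / 1000
  = 60.32 kW


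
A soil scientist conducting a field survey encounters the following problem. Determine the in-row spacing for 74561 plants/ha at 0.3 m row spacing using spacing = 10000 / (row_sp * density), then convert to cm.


spacing = 10000 / (row_sp * density)
        = 10000 / (0.3 * 74561)
        = 10000 / 22368.30
        = 0.44706 m = 44.71 cm


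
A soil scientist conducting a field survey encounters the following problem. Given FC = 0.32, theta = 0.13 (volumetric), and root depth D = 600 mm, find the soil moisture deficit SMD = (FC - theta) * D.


SMD = (FC - theta) * D
    = (0.32 - 0.13) * 600
    = 0.190 * 600
    = 114 mm


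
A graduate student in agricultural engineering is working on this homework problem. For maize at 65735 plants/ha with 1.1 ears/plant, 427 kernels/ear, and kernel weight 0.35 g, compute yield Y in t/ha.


Y = density * ears * kernels * kw
  = 65735 * 1.1 * 427 * 0.35 g/ha
  = 10806505.33 g/ha
  = 10806.51 kg/ha = 10.81 t/ha


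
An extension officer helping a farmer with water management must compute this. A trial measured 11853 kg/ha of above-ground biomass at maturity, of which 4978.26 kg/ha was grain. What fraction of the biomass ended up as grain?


HI = grain_yield / biomass
   = 4978.26 / 11853
   = 0.42


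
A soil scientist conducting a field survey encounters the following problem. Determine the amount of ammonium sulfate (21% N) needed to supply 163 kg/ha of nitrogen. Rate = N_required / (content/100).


Rate = N_required / (N_content / 100)
     = 163 / (21 / 100)
     = 163 / 0.21
     = 776.19 kg/ha


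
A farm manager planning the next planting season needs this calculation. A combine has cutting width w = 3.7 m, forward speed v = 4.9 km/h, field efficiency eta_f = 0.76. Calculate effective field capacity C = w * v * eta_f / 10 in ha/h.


C = w * v * eta_f / 10
  = 3.7 * 4.9 * 0.76 / 10
  = 13.78 / 10
  = 1.38 ha/h


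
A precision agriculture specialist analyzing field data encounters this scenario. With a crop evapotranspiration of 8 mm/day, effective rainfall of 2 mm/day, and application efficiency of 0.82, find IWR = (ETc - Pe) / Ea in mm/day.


IWR = (ETc - Pe) / Ea
    = (8 - 2) / 0.82
    = 6 / 0.82
    = 7.32 mm/day


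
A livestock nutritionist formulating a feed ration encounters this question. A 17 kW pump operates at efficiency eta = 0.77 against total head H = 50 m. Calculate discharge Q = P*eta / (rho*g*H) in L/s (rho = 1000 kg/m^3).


Q = (P * 1000 * eta) / (rho * g * H)
  = (17 * 1000 * 0.77) / (1000 * 9.81 * 50)
  = 13090 / 490500
  = 0.02669 m^3/s = 26.69 L/s


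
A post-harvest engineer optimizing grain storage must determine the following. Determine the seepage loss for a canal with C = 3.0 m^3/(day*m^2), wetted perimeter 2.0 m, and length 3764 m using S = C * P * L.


S = C * P * L
  = 3.0 * 2.0 * 3764
  = 22584 m^3/day


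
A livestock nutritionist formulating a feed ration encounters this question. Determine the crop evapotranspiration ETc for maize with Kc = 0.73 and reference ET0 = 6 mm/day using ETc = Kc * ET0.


ETc = Kc * ET0
    = 0.73 * 6
    = 4.38 mm/day


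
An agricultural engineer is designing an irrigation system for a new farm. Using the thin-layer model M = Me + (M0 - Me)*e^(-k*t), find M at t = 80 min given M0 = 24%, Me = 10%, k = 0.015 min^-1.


M = Me + (M0 - Me) * e^(-k*t)
  = 10 + (24 - 10) * e^(-0.015*80)
  = 10 + 14 * e^(-1.200)
  = 10 + 14 * 0.30119
  = 10 + 4.2167
  = 14.22%


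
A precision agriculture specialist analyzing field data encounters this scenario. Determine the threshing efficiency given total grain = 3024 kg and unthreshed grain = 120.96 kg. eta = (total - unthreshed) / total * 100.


eta = (total - unthreshed) / total * 100
    = (3024 - 120.96) / 3024 * 100
    = 2903.04 / 3024 * 100
    = 96%


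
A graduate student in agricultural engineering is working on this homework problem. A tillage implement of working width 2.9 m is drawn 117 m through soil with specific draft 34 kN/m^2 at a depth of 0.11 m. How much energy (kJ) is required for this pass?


E = k * d * w * L
  = 34 * 0.11 * 2.9 * 117
  = 1268.98 kJ


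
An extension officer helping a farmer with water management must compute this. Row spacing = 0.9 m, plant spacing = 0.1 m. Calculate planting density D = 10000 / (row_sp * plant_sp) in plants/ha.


D = 10000 / (row_sp * plant_sp)
  = 10000 / (0.9 * 0.1)
  = 10000 / 0.0900
  = 111111.11 plants/ha


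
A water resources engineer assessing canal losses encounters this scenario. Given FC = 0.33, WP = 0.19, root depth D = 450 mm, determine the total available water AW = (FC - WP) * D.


AW = (FC - WP) * D
   = (0.33 - 0.19) * 450
   = 0.14 * 450
   = 63 mm


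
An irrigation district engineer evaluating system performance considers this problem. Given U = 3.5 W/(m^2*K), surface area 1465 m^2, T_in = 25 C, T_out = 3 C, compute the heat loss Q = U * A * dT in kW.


dT = 25 - (3) = 22 K
Q = U * A * dT
  = 3.5 * 1465 * 22
  = 112805 W = 112.81 kW


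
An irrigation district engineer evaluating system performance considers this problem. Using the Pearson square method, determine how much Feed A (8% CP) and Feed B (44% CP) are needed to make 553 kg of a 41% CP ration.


parts_A = CP_b - target = 44 - 41 = 3
parts_B = target - CP_a = 41 - 8 = 33
total_parts = 3 + 33 = 36
Feed A = 553 * 3 / 36 = 46.08 kg
Feed B = 553 * 33 / 36 = 506.92 kg

46.08 kg


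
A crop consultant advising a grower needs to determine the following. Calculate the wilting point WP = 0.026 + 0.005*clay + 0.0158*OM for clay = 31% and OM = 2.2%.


WP = 0.026 + 0.005*31 + 0.0158*2.2
   = 0.026 + 0.1550 + 0.0348
   = 0.2158


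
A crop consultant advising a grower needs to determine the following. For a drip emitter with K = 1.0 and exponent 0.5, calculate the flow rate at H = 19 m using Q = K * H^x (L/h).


Q = K * H^x
  = 1.0 * 19^0.5
  = 1.0 * 4.3589
  = 4.36 L/h


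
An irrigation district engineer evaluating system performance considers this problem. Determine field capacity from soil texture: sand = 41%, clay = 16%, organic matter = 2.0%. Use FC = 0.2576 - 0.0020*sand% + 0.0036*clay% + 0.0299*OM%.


FC = 0.2576 - 0.0020*41 + 0.0036*16 + 0.0299*2.0
   = 0.2576 - 0.0820 + 0.0576 + 0.0598
   = 0.2930
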